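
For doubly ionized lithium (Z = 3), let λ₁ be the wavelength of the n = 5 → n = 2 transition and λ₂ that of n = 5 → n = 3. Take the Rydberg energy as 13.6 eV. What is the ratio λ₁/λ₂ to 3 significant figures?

λ ∝ 1/ΔE ∝ 1/(1/n_f² − 1/n_i²), and the Z² and hc factors cancel in the ratio.
λ₁/λ₂ = (1/3² − 1/5²)/(1/2² − 1/5²) = 0.07111/0.2100 = 0.339.

0.339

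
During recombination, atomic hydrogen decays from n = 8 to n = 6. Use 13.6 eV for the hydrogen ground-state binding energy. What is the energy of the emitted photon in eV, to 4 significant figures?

E_8 = −13.60/64 = −0.2125 eV and E_6 = −13.60/36 = −0.3778 eV.
The photon energy is |E_8 − E_6| = 0.1653 eV.

0.1653 eV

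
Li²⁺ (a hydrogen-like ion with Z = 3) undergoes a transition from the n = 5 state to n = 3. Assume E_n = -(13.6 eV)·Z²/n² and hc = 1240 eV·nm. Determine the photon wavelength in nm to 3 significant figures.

For Z = 3 the level energies scale as Z², so the effective Rydberg energy is 13.6 × 9 = 122.4 eV.
ΔE = 122.4 × (1/3² − 1/5²) = 122.4 × 0.07111 = 8.704 eV.
λ = hc/ΔE = 1240 / 8.704 = 142 nm.

142 nm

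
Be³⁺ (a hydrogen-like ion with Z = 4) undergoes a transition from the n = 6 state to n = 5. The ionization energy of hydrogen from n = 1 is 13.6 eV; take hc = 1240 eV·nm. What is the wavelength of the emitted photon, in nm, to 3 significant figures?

For Z = 4 the level energies scale as Z², so the effective Rydberg energy is 13.6 × 16 = 217.6 eV.
ΔE = 217.6 × (1/5² − 1/6²) = 217.6 × 0.01222 = 2.660 eV.
λ = hc/ΔE = 1240 / 2.660 = 466 nm.

466 nm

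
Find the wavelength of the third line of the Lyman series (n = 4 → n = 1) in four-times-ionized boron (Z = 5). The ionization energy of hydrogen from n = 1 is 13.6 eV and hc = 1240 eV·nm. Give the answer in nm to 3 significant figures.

3.89 nm

The Lyman series terminates on n_f = 1; the third line has n_i = 1+3 = 4.
ΔE = 340.0 × (1/1² − 1/4²) = 318.8 eV.
λ = 1240 / 318.8 = 3.89 nm.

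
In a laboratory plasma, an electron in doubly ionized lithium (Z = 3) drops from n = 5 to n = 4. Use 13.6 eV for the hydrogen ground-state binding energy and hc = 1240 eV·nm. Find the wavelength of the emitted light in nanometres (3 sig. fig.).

For Z = 3 the level energies scale as Z², so the effective Rydberg energy is 13.6 × 9 = 122.4 eV.
ΔE = 122.4 × (1/4² − 1/5²) = 122.4 × 0.02250 = 2.754 eV.
λ = hc/ΔE = 1240 / 2.754 = 450 nm.

450 nm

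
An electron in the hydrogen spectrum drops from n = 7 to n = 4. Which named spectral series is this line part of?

The series is set by the lower level: n_f = 4 is the Brackett series.

Brackett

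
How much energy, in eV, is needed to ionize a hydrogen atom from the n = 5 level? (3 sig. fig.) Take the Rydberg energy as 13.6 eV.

E_5 = −13.60/25 = −0.544 eV, so ionization (to E = 0) requires 0.544 eV.

0.544 eV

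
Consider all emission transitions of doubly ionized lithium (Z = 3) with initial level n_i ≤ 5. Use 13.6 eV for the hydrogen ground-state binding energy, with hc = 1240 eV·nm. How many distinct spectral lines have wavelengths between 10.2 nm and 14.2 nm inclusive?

Enumerate all n_i → n_f pairs with 1 ≤ n_f < n_i ≤ 5 and compute λ = 1240 / [13.6·9·(1/n_f² − 1/n_i²)].
Lines falling in [10.2, 14.2] nm: 5→1 (10.55 nm), 4→1 (10.81 nm), 3→1 (11.40 nm), 2→1 (13.51 nm).

4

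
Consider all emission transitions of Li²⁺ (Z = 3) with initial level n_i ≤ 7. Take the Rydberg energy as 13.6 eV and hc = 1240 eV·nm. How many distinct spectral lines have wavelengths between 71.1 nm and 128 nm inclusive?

Enumerate all n_i → n_f pairs with 1 ≤ n_f < n_i ≤ 7 and compute λ = 1240 / [13.6·9·(1/n_f² − 1/n_i²)].
Lines falling in [71.1, 128] nm: 3→2 (72.94 nm), 7→3 (111.7 nm), 6→3 (121.6 nm).

3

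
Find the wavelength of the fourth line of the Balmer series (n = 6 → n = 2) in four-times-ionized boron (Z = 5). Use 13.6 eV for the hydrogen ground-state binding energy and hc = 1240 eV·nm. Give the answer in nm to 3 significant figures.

The Balmer series terminates on n_f = 2; the fourth line has n_i = 2+4 = 6.
ΔE = 340.0 × (1/2² − 1/6²) = 75.56 eV.
λ = 1240 / 75.56 = 16.4 nm.

16.4 nm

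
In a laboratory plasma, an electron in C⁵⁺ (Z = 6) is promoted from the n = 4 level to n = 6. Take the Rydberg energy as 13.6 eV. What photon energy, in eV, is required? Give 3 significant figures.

The Bohr energies scale as Z², so for Z = 6: E_n = −489.6/n² eV.
E_6 = −489.6/36 = −13.60 eV and E_4 = −489.6/16 = −30.60 eV.
The photon energy is |E_6 − E_4| = 17.0 eV.

17.0 eV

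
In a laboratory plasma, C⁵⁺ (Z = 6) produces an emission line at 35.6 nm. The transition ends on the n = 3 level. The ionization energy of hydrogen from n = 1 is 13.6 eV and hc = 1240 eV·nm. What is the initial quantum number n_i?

n_i = 5

The photon energy is ΔE = hc/λ = 1240 / 35.6 = 34.83 eV.
With Z = 6, ΔE = 489.6 × (1/n_f² − 1/n_i²), so 1/n_f² − 1/n_i² = 0.07114.
With n_f = 3: 1/n_i² = 1/9 − 0.07114 = 0.03997, so n_i ≈ 5.00.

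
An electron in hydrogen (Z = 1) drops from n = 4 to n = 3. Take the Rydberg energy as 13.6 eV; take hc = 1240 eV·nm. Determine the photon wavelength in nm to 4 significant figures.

ΔE = 13.60 × (1/3² − 1/4²) = 13.60 × 0.04861 = 0.6611 eV.
λ = hc/ΔE = 1240 / 0.6611 = 1876 nm.

1876 nm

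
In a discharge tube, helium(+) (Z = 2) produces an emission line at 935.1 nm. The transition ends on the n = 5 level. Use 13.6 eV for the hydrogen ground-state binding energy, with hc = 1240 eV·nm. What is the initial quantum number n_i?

n_i = 8

The photon energy is ΔE = hc/λ = 1240 / 935.1 = 1.326 eV.
With Z = 2, ΔE = 54.40 × (1/n_f² − 1/n_i²), so 1/n_f² − 1/n_i² = 0.02438.
With n_f = 5: 1/n_i² = 1/25 − 0.02438 = 0.01562, so n_i ≈ 8.00.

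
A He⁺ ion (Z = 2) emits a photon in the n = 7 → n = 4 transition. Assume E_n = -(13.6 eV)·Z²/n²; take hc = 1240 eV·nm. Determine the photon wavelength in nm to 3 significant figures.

For Z = 2 the level energies scale as Z², so the effective Rydberg energy is 13.6 × 4 = 54.40 eV.
ΔE = 54.40 × (1/4² − 1/7²) = 54.40 × 0.04209 = 2.290 eV.
λ = hc/ΔE = 1240 / 2.290 = 542 nm.

542 nm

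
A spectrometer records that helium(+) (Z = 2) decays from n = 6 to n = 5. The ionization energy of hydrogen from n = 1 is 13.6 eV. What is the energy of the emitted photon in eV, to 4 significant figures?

The Bohr energies scale as Z², so for Z = 2: E_n = −54.40/n² eV.
E_6 = −54.40/36 = −1.511 eV and E_5 = −54.40/25 = −2.176 eV.
The photon energy is |E_6 − E_5| = 0.6649 eV.

0.6649 eV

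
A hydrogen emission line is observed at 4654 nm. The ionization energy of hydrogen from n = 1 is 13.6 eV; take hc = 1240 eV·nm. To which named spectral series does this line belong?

Pfund

ΔE = 1240/4654 = 0.2664 eV.
This matches 13.6 × (1/5² − 1/7²), so n_f = 5: the Pfund series.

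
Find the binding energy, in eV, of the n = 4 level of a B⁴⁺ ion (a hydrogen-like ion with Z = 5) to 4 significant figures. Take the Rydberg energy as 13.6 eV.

E_n = −13.6 Z²/n² = −340.0/n² eV for Z = 5.
E_4 = −340.0/16 = −21.25 eV, so ionization (to E = 0) requires 21.25 eV.

21.25 eV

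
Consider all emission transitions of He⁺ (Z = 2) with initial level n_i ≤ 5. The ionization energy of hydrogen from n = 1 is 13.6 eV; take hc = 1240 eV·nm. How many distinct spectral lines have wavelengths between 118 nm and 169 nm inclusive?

2

Enumerate all n_i → n_f pairs with 1 ≤ n_f < n_i ≤ 5 and compute λ = 1240 / [13.6·4·(1/n_f² − 1/n_i²)].
Lines falling in [118, 169] nm: 4→2 (121.6 nm), 3→2 (164.1 nm).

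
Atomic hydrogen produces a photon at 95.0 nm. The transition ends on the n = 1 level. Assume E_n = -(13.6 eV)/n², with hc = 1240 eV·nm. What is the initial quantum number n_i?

The photon energy is ΔE = hc/λ = 1240 / 95.0 = 13.05 eV.
With Z = 1, ΔE = 13.60 × (1/n_f² − 1/n_i²), so 1/n_f² − 1/n_i² = 0.9598.
With n_f = 1: 1/n_i² = 1/1 − 0.9598 = 0.04025, so n_i ≈ 4.98.

n_i = 5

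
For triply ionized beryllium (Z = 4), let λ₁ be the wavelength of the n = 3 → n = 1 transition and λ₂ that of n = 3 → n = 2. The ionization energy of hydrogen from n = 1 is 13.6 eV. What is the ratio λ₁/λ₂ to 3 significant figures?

λ ∝ 1/ΔE ∝ 1/(1/n_f² − 1/n_i²), and the Z² and hc factors cancel in the ratio.
λ₁/λ₂ = (1/2² − 1/3²)/(1/1² − 1/3²) = 0.1389/0.8889 = 0.156.

0.156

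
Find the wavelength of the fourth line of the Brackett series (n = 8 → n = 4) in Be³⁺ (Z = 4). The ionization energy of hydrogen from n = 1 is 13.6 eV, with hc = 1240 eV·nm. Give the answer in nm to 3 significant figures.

122 nm

The Brackett series terminates on n_f = 4; the fourth line has n_i = 4+4 = 8.
ΔE = 217.6 × (1/4² − 1/8²) = 10.20 eV.
λ = 1240 / 10.20 = 122 nm.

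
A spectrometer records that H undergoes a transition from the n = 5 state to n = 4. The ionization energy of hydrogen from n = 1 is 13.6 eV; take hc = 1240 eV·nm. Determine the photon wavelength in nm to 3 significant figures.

ΔE = 13.60 × (1/4² − 1/5²) = 13.60 × 0.02250 = 0.3060 eV.
λ = hc/ΔE = 1240 / 0.3060 = 4050 nm.

4050 nm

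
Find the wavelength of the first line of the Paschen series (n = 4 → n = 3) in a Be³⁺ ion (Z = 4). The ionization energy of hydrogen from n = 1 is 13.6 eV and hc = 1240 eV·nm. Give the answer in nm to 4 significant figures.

The Paschen series terminates on n_f = 3; the first line has n_i = 3+1 = 4.
ΔE = 217.6 × (1/3² − 1/4²) = 10.58 eV.
λ = 1240 / 10.58 = 117.2 nm.

117.2 nm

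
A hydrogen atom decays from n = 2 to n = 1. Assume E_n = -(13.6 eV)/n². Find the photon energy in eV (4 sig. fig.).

10.20 eV

E_2 = −13.60/4 = −3.400 eV and E_1 = −13.60/1 = −13.60 eV.
The photon energy is |E_2 − E_1| = 10.20 eV.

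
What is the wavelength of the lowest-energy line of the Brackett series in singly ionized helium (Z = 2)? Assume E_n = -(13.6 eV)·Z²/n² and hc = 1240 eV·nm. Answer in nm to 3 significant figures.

1010 nm

The Brackett series terminates on n_f = 4; the first line has n_i = 4+1 = 5.
ΔE = 54.40 × (1/4² − 1/5²) = 1.224 eV.
λ = 1240 / 1.224 = 1010 nm.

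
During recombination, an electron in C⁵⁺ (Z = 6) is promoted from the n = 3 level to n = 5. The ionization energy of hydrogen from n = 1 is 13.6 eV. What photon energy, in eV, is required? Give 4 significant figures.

34.82 eV

The Bohr energies scale as Z², so for Z = 6: E_n = −489.6/n² eV.
E_5 = −489.6/25 = −19.58 eV and E_3 = −489.6/9 = −54.40 eV.
The photon energy is |E_5 − E_3| = 34.82 eV.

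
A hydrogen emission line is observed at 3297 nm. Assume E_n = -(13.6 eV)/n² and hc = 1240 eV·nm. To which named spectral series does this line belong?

ΔE = 1240/3297 = 0.3761 eV.
This matches 13.6 × (1/5² − 1/9²), so n_f = 5: the Pfund series.

Pfund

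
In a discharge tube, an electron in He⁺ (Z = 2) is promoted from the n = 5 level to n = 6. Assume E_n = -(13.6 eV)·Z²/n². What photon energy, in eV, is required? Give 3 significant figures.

0.665 eV

The Bohr energies scale as Z², so for Z = 2: E_n = −54.40/n² eV.
E_6 = −54.40/36 = −1.511 eV and E_5 = −54.40/25 = −2.176 eV.
The photon energy is |E_6 − E_5| = 0.665 eV.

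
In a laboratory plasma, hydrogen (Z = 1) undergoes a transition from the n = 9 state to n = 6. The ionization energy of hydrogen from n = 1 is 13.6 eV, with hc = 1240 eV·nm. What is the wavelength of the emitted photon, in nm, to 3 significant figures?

5910 nm

ΔE = 13.60 × (1/6² − 1/9²) = 13.60 × 0.01543 = 0.2099 eV.
λ = hc/ΔE = 1240 / 0.2099 = 5910 nm.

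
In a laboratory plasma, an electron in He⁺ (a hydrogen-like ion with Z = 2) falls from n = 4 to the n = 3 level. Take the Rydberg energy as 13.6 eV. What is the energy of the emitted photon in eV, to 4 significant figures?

2.644 eV

The Bohr energies scale as Z², so for Z = 2: E_n = −54.40/n² eV.
E_4 = −54.40/16 = −3.400 eV and E_3 = −54.40/9 = −6.044 eV.
The photon energy is |E_4 − E_3| = 2.644 eV.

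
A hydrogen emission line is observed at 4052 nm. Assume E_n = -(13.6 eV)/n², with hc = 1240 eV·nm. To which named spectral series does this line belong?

ΔE = 1240/4052 = 0.3060 eV.
This matches 13.6 × (1/4² − 1/5²), so n_f = 4: the Brackett series.

Brackett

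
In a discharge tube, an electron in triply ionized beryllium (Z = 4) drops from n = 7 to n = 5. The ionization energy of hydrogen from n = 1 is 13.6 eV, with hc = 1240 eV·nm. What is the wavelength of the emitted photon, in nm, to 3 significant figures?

For Z = 4 the level energies scale as Z², so the effective Rydberg energy is 13.6 × 16 = 217.6 eV.
ΔE = 217.6 × (1/5² − 1/7²) = 217.6 × 0.01959 = 4.263 eV.
λ = hc/ΔE = 1240 / 4.263 = 291 nm.

291 nm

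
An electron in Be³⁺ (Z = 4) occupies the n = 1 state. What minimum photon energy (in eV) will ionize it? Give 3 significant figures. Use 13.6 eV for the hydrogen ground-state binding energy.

218 eV

E_n = −13.6 Z²/n² = −217.6/n² eV for Z = 4.
E_1 = −217.6/1 = −218 eV, so ionization (to E = 0) requires 218 eV.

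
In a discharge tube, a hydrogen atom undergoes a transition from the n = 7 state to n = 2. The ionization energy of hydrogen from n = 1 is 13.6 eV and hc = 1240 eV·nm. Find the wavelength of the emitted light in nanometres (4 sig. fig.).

397.1 nm

ΔE = 13.60 × (1/2² − 1/7²) = 13.60 × 0.2296 = 3.122 eV.
λ = hc/ΔE = 1240 / 3.122 = 397.1 nm.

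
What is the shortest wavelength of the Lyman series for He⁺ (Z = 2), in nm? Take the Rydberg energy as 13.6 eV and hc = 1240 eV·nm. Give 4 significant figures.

The Lyman series has lower level n_f = 1; the series limit corresponds to n_i → ∞.
ΔE_max = 13.6 × 4 / 1² = 54.40 eV.
λ_min = 1240 / 54.40 = 22.79 nm.

22.79 nm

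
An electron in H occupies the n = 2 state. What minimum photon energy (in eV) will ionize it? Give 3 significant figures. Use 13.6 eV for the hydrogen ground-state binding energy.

3.40 eV

E_2 = −13.60/4 = −3.40 eV, so ionization (to E = 0) requires 3.40 eV.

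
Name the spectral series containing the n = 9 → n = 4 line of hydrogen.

Brackett

The series is set by the lower level: n_f = 4 is the Brackett series.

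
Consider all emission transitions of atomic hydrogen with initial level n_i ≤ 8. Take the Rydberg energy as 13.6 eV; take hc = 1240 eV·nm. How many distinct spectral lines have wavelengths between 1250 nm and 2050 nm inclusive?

3

Enumerate all n_i → n_f pairs with 1 ≤ n_f < n_i ≤ 8 and compute λ = 1240 / [13.6·1·(1/n_f² − 1/n_i²)].
Lines falling in [1250, 2050] nm: 5→3 (1282 nm), 4→3 (1876 nm), 8→4 (1945 nm).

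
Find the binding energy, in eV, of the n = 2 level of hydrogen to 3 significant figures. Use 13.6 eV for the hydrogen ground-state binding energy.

E_2 = −13.60/4 = −3.40 eV, so ionization (to E = 0) requires 3.40 eV.

3.40 eV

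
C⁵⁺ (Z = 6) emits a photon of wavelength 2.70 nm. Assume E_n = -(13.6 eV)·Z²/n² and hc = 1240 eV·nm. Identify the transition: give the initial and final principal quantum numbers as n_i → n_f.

The photon energy is ΔE = hc/λ = 1240 / 2.70 = 459.3 eV.
With Z = 6, ΔE = 489.6 × (1/n_f² − 1/n_i²), so 1/n_f² − 1/n_i² = 0.9380.
Trying n_f = 1 gives 1/n_i² = 0.06197, i.e. n_i ≈ 4; this pair matches.

n_i = 4, n_f = 1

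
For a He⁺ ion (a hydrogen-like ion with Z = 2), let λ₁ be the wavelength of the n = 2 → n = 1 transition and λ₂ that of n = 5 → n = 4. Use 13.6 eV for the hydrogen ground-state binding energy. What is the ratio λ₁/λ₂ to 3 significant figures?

0.0300

λ ∝ 1/ΔE ∝ 1/(1/n_f² − 1/n_i²), and the Z² and hc factors cancel in the ratio.
λ₁/λ₂ = (1/4² − 1/5²)/(1/1² − 1/2²) = 0.02250/0.7500 = 0.0300.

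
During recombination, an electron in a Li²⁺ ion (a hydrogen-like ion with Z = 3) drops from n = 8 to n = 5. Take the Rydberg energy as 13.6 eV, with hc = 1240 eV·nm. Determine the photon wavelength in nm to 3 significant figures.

For Z = 3 the level energies scale as Z², so the effective Rydberg energy is 13.6 × 9 = 122.4 eV.
ΔE = 122.4 × (1/5² − 1/8²) = 122.4 × 0.02438 = 2.984 eV.
λ = hc/ΔE = 1240 / 2.984 = 416 nm.

416 nm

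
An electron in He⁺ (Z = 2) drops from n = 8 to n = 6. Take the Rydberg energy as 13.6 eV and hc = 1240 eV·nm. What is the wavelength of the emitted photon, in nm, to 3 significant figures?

For Z = 2 the level energies scale as Z², so the effective Rydberg energy is 13.6 × 4 = 54.40 eV.
ΔE = 54.40 × (1/6² − 1/8²) = 54.40 × 0.01215 = 0.6611 eV.
λ = hc/ΔE = 1240 / 0.6611 = 1880 nm.

1880 nm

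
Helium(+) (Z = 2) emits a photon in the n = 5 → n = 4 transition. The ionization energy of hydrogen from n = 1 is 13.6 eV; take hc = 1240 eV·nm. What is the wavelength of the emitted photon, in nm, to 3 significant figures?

For Z = 2 the level energies scale as Z², so the effective Rydberg energy is 13.6 × 4 = 54.40 eV.
ΔE = 54.40 × (1/4² − 1/5²) = 54.40 × 0.02250 = 1.224 eV.
λ = hc/ΔE = 1240 / 1.224 = 1010 nm.

1010 nm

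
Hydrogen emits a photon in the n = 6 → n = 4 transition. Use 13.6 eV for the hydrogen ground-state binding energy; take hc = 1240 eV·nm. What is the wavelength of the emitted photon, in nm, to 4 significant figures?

ΔE = 13.60 × (1/4² − 1/6²) = 13.60 × 0.03472 = 0.4722 eV.
λ = hc/ΔE = 1240 / 0.4722 = 2626 nm.
This line belongs to the Brackett series.

2626 nm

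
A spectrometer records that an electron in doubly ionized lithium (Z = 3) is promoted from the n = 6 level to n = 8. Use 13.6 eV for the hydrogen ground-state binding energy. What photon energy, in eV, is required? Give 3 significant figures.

1.49 eV

The Bohr energies scale as Z², so for Z = 3: E_n = −122.4/n² eV.
E_8 = −122.4/64 = −1.913 eV and E_6 = −122.4/36 = −3.400 eV.
The photon energy is |E_8 − E_6| = 1.49 eV.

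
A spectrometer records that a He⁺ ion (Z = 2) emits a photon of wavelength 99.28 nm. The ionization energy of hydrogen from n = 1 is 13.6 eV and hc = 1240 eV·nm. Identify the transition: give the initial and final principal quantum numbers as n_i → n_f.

n_i = 7, n_f = 2

The photon energy is ΔE = hc/λ = 1240 / 99.28 = 12.49 eV.
With Z = 2, ΔE = 54.40 × (1/n_f² − 1/n_i²), so 1/n_f² − 1/n_i² = 0.2296.
Trying n_f = 2 gives 1/n_i² = 0.02041, i.e. n_i ≈ 7; this pair matches.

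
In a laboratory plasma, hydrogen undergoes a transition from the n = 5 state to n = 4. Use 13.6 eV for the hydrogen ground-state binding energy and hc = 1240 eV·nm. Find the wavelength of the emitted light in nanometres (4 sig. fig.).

4052 nm

ΔE = 13.60 × (1/4² − 1/5²) = 13.60 × 0.02250 = 0.3060 eV.
λ = hc/ΔE = 1240 / 0.3060 = 4052 nm.
This line belongs to the Brackett series.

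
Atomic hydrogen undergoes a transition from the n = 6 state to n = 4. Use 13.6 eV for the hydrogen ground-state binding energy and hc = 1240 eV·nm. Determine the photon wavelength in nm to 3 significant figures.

2630 nm

ΔE = 13.60 × (1/4² − 1/6²) = 13.60 × 0.03472 = 0.4722 eV.
λ = hc/ΔE = 1240 / 0.4722 = 2630 nm.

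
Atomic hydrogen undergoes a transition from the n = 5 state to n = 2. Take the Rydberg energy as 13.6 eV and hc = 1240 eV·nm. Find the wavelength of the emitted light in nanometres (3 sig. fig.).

434 nm

ΔE = 13.60 × (1/2² − 1/5²) = 13.60 × 0.2100 = 2.856 eV.
λ = hc/ΔE = 1240 / 2.856 = 434 nm.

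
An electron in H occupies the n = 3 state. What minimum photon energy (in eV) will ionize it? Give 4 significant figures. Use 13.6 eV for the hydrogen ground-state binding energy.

E_3 = −13.60/9 = −1.511 eV, so ionization (to E = 0) requires 1.511 eV.

1.511 eV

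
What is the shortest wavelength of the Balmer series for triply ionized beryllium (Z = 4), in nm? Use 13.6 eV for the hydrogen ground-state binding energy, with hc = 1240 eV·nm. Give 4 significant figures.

22.79 nm

The Balmer series has lower level n_f = 2; the series limit corresponds to n_i → ∞.
ΔE_max = 13.6 × 16 / 2² = 54.40 eV.
λ_min = 1240 / 54.40 = 22.79 nm.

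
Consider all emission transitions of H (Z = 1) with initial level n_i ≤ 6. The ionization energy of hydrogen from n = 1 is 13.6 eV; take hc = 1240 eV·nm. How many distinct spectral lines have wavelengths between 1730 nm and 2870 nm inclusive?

2

Enumerate all n_i → n_f pairs with 1 ≤ n_f < n_i ≤ 6 and compute λ = 1240 / [13.6·1·(1/n_f² − 1/n_i²)].
Lines falling in [1730, 2870] nm: 4→3 (1876 nm), 6→4 (2626 nm).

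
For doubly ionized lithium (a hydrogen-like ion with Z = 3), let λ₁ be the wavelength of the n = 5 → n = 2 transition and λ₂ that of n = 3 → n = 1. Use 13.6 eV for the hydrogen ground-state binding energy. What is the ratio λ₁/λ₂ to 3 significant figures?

4.23

λ ∝ 1/ΔE ∝ 1/(1/n_f² − 1/n_i²), and the Z² and hc factors cancel in the ratio.
λ₁/λ₂ = (1/1² − 1/3²)/(1/2² − 1/5²) = 0.8889/0.2100 = 4.23.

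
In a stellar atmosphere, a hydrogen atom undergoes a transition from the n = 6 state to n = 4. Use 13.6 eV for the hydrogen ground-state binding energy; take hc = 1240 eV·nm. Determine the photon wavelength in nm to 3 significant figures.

ΔE = 13.60 × (1/4² − 1/6²) = 13.60 × 0.03472 = 0.4722 eV.
λ = hc/ΔE = 1240 / 0.4722 = 2630 nm.
This line belongs to the Brackett series.

2630 nm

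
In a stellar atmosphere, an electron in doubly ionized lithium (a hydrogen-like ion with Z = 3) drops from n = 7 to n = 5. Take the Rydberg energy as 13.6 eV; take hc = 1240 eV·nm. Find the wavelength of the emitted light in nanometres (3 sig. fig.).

For Z = 3 the level energies scale as Z², so the effective Rydberg energy is 13.6 × 9 = 122.4 eV.
ΔE = 122.4 × (1/5² − 1/7²) = 122.4 × 0.01959 = 2.398 eV.
λ = hc/ΔE = 1240 / 2.398 = 517 nm.

517 nm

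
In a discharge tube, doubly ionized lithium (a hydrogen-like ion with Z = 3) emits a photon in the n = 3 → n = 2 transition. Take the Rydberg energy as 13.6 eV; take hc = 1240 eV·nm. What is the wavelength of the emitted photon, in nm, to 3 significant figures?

72.9 nm

For Z = 3 the level energies scale as Z², so the effective Rydberg energy is 13.6 × 9 = 122.4 eV.
ΔE = 122.4 × (1/2² − 1/3²) = 122.4 × 0.1389 = 17.00 eV.
λ = hc/ΔE = 1240 / 17.00 = 72.9 nm.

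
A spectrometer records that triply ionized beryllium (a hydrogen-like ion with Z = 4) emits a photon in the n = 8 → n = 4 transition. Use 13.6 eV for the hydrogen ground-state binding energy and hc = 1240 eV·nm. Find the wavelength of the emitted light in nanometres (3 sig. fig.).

For Z = 4 the level energies scale as Z², so the effective Rydberg energy is 13.6 × 16 = 217.6 eV.
ΔE = 217.6 × (1/4² − 1/8²) = 217.6 × 0.04688 = 10.20 eV.
λ = hc/ΔE = 1240 / 10.20 = 122 nm.

122 nm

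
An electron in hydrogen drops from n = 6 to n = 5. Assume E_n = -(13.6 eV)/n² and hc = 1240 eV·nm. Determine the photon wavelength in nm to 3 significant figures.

ΔE = 13.60 × (1/5² − 1/6²) = 13.60 × 0.01222 = 0.1662 eV.
λ = hc/ΔE = 1240 / 0.1662 = 7460 nm.
This line belongs to the Pfund series.

7460 nm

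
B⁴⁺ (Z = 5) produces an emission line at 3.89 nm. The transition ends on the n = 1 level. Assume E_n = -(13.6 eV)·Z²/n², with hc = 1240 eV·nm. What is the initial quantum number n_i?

The photon energy is ΔE = hc/λ = 1240 / 3.89 = 318.8 eV.
With Z = 5, ΔE = 340.0 × (1/n_f² − 1/n_i²), so 1/n_f² − 1/n_i² = 0.9375.
With n_f = 1: 1/n_i² = 1/1 − 0.9375 = 0.06245, so n_i ≈ 4.00.

n_i = 4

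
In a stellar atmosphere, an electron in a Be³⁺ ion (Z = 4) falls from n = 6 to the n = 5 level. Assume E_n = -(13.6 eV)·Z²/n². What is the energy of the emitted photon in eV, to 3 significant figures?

2.66 eV

The Bohr energies scale as Z², so for Z = 4: E_n = −217.6/n² eV.
E_6 = −217.6/36 = −6.044 eV and E_5 = −217.6/25 = −8.704 eV.
The photon energy is |E_6 − E_5| = 2.66 eV.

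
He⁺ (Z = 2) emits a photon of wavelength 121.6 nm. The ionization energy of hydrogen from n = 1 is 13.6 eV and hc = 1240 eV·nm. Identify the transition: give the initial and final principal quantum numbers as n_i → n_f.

n_i = 4, n_f = 2

The photon energy is ΔE = hc/λ = 1240 / 121.6 = 10.20 eV.
With Z = 2, ΔE = 54.40 × (1/n_f² − 1/n_i²), so 1/n_f² − 1/n_i² = 0.1875.
Trying n_f = 2 gives 1/n_i² = 0.06255, i.e. n_i ≈ 4; this pair matches.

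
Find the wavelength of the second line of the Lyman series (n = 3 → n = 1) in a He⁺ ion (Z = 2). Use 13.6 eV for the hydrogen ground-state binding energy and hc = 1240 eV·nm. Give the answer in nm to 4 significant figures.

25.64 nm

The Lyman series terminates on n_f = 1; the second line has n_i = 1+2 = 3.
ΔE = 54.40 × (1/1² − 1/3²) = 48.36 eV.
λ = 1240 / 48.36 = 25.64 nm.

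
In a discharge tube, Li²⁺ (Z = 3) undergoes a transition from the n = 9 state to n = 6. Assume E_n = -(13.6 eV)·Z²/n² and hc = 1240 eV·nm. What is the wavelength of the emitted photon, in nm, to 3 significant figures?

656 nm

For Z = 3 the level energies scale as Z², so the effective Rydberg energy is 13.6 × 9 = 122.4 eV.
ΔE = 122.4 × (1/6² − 1/9²) = 122.4 × 0.01543 = 1.889 eV.
λ = hc/ΔE = 1240 / 1.889 = 656 nm.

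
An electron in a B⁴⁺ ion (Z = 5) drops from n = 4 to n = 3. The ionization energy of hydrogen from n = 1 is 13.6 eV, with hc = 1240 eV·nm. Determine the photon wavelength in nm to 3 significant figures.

75.0 nm

For Z = 5 the level energies scale as Z², so the effective Rydberg energy is 13.6 × 25 = 340.0 eV.
ΔE = 340.0 × (1/3² − 1/4²) = 340.0 × 0.04861 = 16.53 eV.
λ = hc/ΔE = 1240 / 16.53 = 75.0 nm.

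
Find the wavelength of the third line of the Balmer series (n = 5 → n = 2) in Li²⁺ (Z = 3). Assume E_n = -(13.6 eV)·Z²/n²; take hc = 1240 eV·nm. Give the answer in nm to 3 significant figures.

48.2 nm

The Balmer series terminates on n_f = 2; the third line has n_i = 2+3 = 5.
ΔE = 122.4 × (1/2² − 1/5²) = 25.70 eV.
λ = 1240 / 25.70 = 48.2 nm.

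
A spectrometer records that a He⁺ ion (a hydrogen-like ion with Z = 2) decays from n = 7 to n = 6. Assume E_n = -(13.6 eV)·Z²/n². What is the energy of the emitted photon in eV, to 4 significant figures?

The Bohr energies scale as Z², so for Z = 2: E_n = −54.40/n² eV.
E_7 = −54.40/49 = −1.110 eV and E_6 = −54.40/36 = −1.511 eV.
The photon energy is |E_7 − E_6| = 0.4009 eV.

0.4009 eV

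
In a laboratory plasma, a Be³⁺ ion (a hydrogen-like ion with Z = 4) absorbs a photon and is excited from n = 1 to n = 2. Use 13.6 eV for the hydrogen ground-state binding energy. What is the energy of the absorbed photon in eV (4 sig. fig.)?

163.2 eV

The Bohr energies scale as Z², so for Z = 4: E_n = −217.6/n² eV.
E_2 = −217.6/4 = −54.40 eV and E_1 = −217.6/1 = −217.6 eV.
The photon energy is |E_2 − E_1| = 163.2 eV.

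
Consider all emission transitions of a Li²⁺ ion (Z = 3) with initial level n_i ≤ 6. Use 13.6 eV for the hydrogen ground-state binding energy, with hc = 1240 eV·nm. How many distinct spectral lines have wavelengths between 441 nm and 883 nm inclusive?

Enumerate all n_i → n_f pairs with 1 ≤ n_f < n_i ≤ 6 and compute λ = 1240 / [13.6·9·(1/n_f² − 1/n_i²)].
Lines falling in [441, 883] nm: 5→4 (450.3 nm), 6→5 (828.9 nm).

2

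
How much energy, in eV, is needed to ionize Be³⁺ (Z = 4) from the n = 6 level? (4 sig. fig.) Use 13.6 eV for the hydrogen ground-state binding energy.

E_n = −13.6 Z²/n² = −217.6/n² eV for Z = 4.
E_6 = −217.6/36 = −6.044 eV, so ionization (to E = 0) requires 6.044 eV.

6.044 eV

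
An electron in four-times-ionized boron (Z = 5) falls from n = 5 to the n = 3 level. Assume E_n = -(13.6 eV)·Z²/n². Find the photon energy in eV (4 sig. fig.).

24.18 eV

The Bohr energies scale as Z², so for Z = 5: E_n = −340.0/n² eV.
E_5 = −340.0/25 = −13.60 eV and E_3 = −340.0/9 = −37.78 eV.
The photon energy is |E_5 − E_3| = 24.18 eV.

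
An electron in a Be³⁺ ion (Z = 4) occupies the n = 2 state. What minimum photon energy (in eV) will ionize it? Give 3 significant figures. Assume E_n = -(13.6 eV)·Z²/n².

54.4 eV

E_n = −13.6 Z²/n² = −217.6/n² eV for Z = 4.
E_2 = −217.6/4 = −54.4 eV, so ionization (to E = 0) requires 54.4 eV.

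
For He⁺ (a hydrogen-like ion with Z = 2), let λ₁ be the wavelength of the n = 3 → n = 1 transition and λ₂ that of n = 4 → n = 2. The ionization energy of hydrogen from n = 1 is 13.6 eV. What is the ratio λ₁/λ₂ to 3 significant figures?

0.211

λ ∝ 1/ΔE ∝ 1/(1/n_f² − 1/n_i²), and the Z² and hc factors cancel in the ratio.
λ₁/λ₂ = (1/2² − 1/4²)/(1/1² − 1/3²) = 0.1875/0.8889 = 0.211.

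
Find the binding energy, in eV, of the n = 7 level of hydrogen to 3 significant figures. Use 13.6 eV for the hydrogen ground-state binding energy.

0.278 eV

E_7 = −13.60/49 = −0.278 eV, so ionization (to E = 0) requires 0.278 eV.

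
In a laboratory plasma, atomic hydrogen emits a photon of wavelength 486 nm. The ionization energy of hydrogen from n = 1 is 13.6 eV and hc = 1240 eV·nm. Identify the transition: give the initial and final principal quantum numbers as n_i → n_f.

The photon energy is ΔE = hc/λ = 1240 / 486 = 2.551 eV.
With Z = 1, ΔE = 13.60 × (1/n_f² − 1/n_i²), so 1/n_f² − 1/n_i² = 0.1876.
Trying n_f = 2 gives 1/n_i² = 0.06239, i.e. n_i ≈ 4; this pair matches.

n_i = 4, n_f = 2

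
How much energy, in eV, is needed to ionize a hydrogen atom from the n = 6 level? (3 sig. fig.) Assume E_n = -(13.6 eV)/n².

0.378 eV

E_6 = −13.60/36 = −0.378 eV, so ionization (to E = 0) requires 0.378 eV.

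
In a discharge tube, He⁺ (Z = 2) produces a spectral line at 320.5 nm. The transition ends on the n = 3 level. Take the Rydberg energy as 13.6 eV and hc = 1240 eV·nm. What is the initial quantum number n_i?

The photon energy is ΔE = hc/λ = 1240 / 320.5 = 3.869 eV.
With Z = 2, ΔE = 54.40 × (1/n_f² − 1/n_i²), so 1/n_f² − 1/n_i² = 0.07112.
With n_f = 3: 1/n_i² = 1/9 − 0.07112 = 0.03999, so n_i ≈ 5.00.

n_i = 5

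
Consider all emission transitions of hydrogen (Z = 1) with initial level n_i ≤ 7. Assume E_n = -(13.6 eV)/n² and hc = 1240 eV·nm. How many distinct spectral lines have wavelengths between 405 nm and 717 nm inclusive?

4

Enumerate all n_i → n_f pairs with 1 ≤ n_f < n_i ≤ 7 and compute λ = 1240 / [13.6·1·(1/n_f² − 1/n_i²)].
Lines falling in [405, 717] nm: 6→2 (410.3 nm), 5→2 (434.2 nm), 4→2 (486.3 nm), 3→2 (656.5 nm).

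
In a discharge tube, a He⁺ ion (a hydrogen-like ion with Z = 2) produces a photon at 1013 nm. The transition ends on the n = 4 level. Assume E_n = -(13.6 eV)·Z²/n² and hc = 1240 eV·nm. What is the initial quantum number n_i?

n_i = 5

The photon energy is ΔE = hc/λ = 1240 / 1013 = 1.224 eV.
With Z = 2, ΔE = 54.40 × (1/n_f² − 1/n_i²), so 1/n_f² − 1/n_i² = 0.02250.
With n_f = 4: 1/n_i² = 1/16 − 0.02250 = 0.04000, so n_i ≈ 5.00.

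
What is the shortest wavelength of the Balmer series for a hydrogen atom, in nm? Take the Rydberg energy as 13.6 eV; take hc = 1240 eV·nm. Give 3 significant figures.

The Balmer series has lower level n_f = 2; the series limit corresponds to n_i → ∞.
ΔE_max = 13.6 × 1 / 2² = 3.400 eV.
λ_min = 1240 / 3.400 = 365 nm.

365 nm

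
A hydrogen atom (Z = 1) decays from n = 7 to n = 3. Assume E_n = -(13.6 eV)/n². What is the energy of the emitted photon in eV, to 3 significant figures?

E_7 = −13.60/49 = −0.2776 eV and E_3 = −13.60/9 = −1.511 eV.
The photon energy is |E_7 − E_3| = 1.23 eV.

1.23 eV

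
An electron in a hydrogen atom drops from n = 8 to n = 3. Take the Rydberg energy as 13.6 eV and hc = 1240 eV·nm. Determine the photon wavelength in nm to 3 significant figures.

955 nm

ΔE = 13.60 × (1/3² − 1/8²) = 13.60 × 0.09549 = 1.299 eV.
λ = hc/ΔE = 1240 / 1.299 = 955 nm.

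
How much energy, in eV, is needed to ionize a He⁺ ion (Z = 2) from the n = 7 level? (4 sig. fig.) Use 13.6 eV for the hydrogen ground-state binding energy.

1.110 eV

E_n = −13.6 Z²/n² = −54.40/n² eV for Z = 2.
E_7 = −54.40/49 = −1.110 eV, so ionization (to E = 0) requires 1.110 eV.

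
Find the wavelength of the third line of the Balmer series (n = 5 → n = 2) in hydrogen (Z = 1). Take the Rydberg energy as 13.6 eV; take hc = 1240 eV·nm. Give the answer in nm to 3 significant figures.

434 nm

The Balmer series terminates on n_f = 2; the third line has n_i = 2+3 = 5.
ΔE = 13.60 × (1/2² − 1/5²) = 2.856 eV.
λ = 1240 / 2.856 = 434 nm.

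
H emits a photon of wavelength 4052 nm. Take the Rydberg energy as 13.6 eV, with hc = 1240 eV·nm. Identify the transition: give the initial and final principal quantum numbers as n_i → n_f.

The photon energy is ΔE = hc/λ = 1240 / 4052 = 0.3060 eV.
With Z = 1, ΔE = 13.60 × (1/n_f² − 1/n_i²), so 1/n_f² − 1/n_i² = 0.02250.
Trying n_f = 4 gives 1/n_i² = 0.04000, i.e. n_i ≈ 5; this pair matches.

n_i = 5, n_f = 4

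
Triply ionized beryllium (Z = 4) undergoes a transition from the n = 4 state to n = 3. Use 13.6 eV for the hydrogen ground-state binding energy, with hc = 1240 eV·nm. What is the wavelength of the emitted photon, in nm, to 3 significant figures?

117 nm

For Z = 4 the level energies scale as Z², so the effective Rydberg energy is 13.6 × 16 = 217.6 eV.
ΔE = 217.6 × (1/3² − 1/4²) = 217.6 × 0.04861 = 10.58 eV.
λ = hc/ΔE = 1240 / 10.58 = 117 nm.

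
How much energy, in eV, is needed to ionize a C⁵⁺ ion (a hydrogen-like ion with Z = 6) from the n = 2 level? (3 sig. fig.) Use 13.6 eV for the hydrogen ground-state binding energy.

E_n = −13.6 Z²/n² = −489.6/n² eV for Z = 6.
E_2 = −489.6/4 = −122 eV, so ionization (to E = 0) requires 122 eV.

122 eV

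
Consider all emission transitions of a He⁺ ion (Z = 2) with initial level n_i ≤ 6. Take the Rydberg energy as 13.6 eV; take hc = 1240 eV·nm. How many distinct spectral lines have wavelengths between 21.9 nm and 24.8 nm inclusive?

Enumerate all n_i → n_f pairs with 1 ≤ n_f < n_i ≤ 6 and compute λ = 1240 / [13.6·4·(1/n_f² − 1/n_i²)].
Lines falling in [21.9, 24.8] nm: 6→1 (23.45 nm), 5→1 (23.74 nm), 4→1 (24.31 nm).

3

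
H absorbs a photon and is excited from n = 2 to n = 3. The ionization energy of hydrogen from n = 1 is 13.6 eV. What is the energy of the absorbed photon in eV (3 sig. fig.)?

E_3 = −13.60/9 = −1.511 eV and E_2 = −13.60/4 = −3.400 eV.
The photon energy is |E_3 − E_2| = 1.89 eV.

1.89 eV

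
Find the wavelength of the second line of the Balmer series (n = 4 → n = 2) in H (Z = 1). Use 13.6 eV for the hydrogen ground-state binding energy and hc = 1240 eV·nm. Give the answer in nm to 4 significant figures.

The Balmer series terminates on n_f = 2; the second line has n_i = 2+2 = 4.
ΔE = 13.60 × (1/2² − 1/4²) = 2.550 eV.
λ = 1240 / 2.550 = 486.3 nm.

486.3 nm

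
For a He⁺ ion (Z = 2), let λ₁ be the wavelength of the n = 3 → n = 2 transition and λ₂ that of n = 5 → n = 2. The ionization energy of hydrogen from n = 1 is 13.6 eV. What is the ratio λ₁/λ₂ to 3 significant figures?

1.51

λ ∝ 1/ΔE ∝ 1/(1/n_f² − 1/n_i²), and the Z² and hc factors cancel in the ratio.
λ₁/λ₂ = (1/2² − 1/5²)/(1/2² − 1/3²) = 0.2100/0.1389 = 1.51.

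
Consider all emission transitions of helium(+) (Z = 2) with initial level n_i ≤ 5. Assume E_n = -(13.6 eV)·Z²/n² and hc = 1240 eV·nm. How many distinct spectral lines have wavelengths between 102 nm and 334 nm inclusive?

4

Enumerate all n_i → n_f pairs with 1 ≤ n_f < n_i ≤ 5 and compute λ = 1240 / [13.6·4·(1/n_f² − 1/n_i²)].
Lines falling in [102, 334] nm: 5→2 (108.5 nm), 4→2 (121.6 nm), 3→2 (164.1 nm), 5→3 (320.5 nm).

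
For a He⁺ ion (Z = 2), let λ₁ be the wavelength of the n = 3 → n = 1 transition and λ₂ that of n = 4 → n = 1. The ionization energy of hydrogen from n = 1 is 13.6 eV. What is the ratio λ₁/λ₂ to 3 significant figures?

1.05

λ ∝ 1/ΔE ∝ 1/(1/n_f² − 1/n_i²), and the Z² and hc factors cancel in the ratio.
λ₁/λ₂ = (1/1² − 1/4²)/(1/1² − 1/3²) = 0.9375/0.8889 = 1.05.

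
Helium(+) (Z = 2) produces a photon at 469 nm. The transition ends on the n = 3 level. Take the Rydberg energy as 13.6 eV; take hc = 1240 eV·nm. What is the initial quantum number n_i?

n_i = 4

The photon energy is ΔE = hc/λ = 1240 / 469 = 2.644 eV.
With Z = 2, ΔE = 54.40 × (1/n_f² − 1/n_i²), so 1/n_f² − 1/n_i² = 0.04860.
With n_f = 3: 1/n_i² = 1/9 − 0.04860 = 0.06251, so n_i ≈ 4.00.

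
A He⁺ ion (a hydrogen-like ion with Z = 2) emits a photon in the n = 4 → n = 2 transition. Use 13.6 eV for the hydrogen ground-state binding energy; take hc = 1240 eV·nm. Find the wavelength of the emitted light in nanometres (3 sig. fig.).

122 nm

For Z = 2 the level energies scale as Z², so the effective Rydberg energy is 13.6 × 4 = 54.40 eV.
ΔE = 54.40 × (1/2² − 1/4²) = 54.40 × 0.1875 = 10.20 eV.
λ = hc/ΔE = 1240 / 10.20 = 122 nm.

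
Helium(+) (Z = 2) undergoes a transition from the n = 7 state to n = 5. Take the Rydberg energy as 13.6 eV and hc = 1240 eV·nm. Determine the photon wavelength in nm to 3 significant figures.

1160 nm

For Z = 2 the level energies scale as Z², so the effective Rydberg energy is 13.6 × 4 = 54.40 eV.
ΔE = 54.40 × (1/5² − 1/7²) = 54.40 × 0.01959 = 1.066 eV.
λ = hc/ΔE = 1240 / 1.066 = 1160 nm.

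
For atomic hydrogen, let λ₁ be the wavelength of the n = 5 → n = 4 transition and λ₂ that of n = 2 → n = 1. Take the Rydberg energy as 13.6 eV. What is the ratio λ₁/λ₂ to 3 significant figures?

λ ∝ 1/ΔE ∝ 1/(1/n_f² − 1/n_i²), and the Z² and hc factors cancel in the ratio.
λ₁/λ₂ = (1/1² − 1/2²)/(1/4² − 1/5²) = 0.7500/0.02250 = 33.3.

33.3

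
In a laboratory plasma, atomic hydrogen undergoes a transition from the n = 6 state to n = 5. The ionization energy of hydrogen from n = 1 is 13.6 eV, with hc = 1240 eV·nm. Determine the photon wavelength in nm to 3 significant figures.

ΔE = 13.60 × (1/5² − 1/6²) = 13.60 × 0.01222 = 0.1662 eV.
λ = hc/ΔE = 1240 / 0.1662 = 7460 nm.
This line belongs to the Pfund series.

7460 nm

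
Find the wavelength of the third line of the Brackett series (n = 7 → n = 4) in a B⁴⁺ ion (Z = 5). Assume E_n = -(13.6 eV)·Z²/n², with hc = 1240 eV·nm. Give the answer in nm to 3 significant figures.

The Brackett series terminates on n_f = 4; the third line has n_i = 4+3 = 7.
ΔE = 340.0 × (1/4² − 1/7²) = 14.31 eV.
λ = 1240 / 14.31 = 86.6 nm.

86.6 nm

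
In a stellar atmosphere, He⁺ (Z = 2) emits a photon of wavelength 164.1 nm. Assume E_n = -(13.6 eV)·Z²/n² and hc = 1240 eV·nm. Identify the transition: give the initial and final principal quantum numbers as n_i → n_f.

n_i = 3, n_f = 2

The photon energy is ΔE = hc/λ = 1240 / 164.1 = 7.556 eV.
With Z = 2, ΔE = 54.40 × (1/n_f² − 1/n_i²), so 1/n_f² − 1/n_i² = 0.1389.
Trying n_f = 2 gives 1/n_i² = 0.1111, i.e. n_i ≈ 3; this pair matches.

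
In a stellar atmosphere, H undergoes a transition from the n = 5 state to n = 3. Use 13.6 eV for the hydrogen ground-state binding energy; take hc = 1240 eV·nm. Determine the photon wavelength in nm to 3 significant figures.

1280 nm

ΔE = 13.60 × (1/3² − 1/5²) = 13.60 × 0.07111 = 0.9671 eV.
λ = hc/ΔE = 1240 / 0.9671 = 1280 nm.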